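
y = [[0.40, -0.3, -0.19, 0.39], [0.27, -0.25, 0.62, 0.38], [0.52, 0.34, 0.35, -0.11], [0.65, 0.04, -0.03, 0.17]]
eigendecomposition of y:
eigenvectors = [[(0.26+0j), (0.03+0.42j), (0.03-0.42j), -0.23+0.00j], [(0.81+0j), (0.54+0.05j), (0.54-0.05j), (0.66+0j)], [-0.45+0.00j, 0.55+0.00j, 0.55-0.00j, -0.07+0.00j], [-0.26+0.00j, 0.31+0.34j, (0.31-0.34j), 0.71+0.00j]]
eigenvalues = [(-0.63+0j), (0.65+0.36j), (0.65-0.36j), (-0+0j)]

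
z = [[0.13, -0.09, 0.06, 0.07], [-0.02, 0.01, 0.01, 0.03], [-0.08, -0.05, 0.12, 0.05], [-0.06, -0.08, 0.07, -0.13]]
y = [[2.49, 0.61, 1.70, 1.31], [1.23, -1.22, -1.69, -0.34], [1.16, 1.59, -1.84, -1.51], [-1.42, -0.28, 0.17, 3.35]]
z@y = [[0.18, 0.26, 0.27, 0.34],[-0.07, -0.02, -0.06, 0.06],[-0.19, 0.19, -0.26, -0.1],[0.02, 0.21, -0.12, -0.59]]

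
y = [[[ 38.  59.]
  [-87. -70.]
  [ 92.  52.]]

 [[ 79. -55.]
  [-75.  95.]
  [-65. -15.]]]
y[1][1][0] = -75.0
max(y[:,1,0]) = -75.0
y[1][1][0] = -75.0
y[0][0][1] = 59.0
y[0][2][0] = 92.0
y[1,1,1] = 95.0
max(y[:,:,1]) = 95.0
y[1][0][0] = 79.0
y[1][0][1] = -55.0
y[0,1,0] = -87.0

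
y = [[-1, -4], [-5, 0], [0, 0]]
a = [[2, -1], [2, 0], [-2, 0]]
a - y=[[3, 3], [7, 0], [-2, 0]]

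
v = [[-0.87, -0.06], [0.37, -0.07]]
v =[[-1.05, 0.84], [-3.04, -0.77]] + [[0.18, -0.90],[3.41, 0.7]]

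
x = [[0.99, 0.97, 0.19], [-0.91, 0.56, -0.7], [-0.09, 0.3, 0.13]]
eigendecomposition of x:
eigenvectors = [[-0.22-0.65j, -0.22+0.65j, -0.54+0.00j],[(0.7+0j), 0.70-0.00j, (0.24+0j)],[(0.14-0.15j), (0.14+0.15j), (0.8+0j)]]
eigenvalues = [(0.7+0.99j), (0.7-0.99j), (0.28+0j)]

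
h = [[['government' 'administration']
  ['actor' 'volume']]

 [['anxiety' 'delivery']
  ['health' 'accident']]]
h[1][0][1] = 'delivery'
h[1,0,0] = 'anxiety'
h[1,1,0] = 'health'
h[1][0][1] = 'delivery'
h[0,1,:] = ['actor', 'volume']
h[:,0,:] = [['government', 'administration'], ['anxiety', 'delivery']]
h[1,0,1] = 'delivery'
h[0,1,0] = 'actor'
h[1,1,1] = 'accident'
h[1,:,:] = [['anxiety', 'delivery'], ['health', 'accident']]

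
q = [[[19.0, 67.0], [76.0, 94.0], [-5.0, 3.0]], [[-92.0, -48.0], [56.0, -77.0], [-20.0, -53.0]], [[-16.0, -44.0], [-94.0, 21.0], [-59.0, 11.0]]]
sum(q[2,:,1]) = -12.0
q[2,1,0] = -94.0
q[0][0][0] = 19.0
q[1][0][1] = -48.0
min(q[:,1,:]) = -94.0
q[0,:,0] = [19.0, 76.0, -5.0]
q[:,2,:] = [[-5.0, 3.0], [-20.0, -53.0], [-59.0, 11.0]]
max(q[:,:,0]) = 76.0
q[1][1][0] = 56.0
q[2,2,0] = -59.0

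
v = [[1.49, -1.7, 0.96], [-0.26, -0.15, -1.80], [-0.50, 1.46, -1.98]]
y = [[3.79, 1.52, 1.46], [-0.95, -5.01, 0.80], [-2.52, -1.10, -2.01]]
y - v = [[2.30, 3.22, 0.50],[-0.69, -4.86, 2.6],[-2.02, -2.56, -0.03]]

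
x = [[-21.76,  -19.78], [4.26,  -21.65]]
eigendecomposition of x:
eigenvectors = [[(0.91+0j), (0.91-0j)], [(-0-0.42j), (-0+0.42j)]]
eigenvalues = [(-21.7+9.18j), (-21.7-9.18j)]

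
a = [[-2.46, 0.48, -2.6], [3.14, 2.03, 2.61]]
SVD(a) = [[-0.6, 0.80], [0.80, 0.6]] @ diag([5.567505453651419, 1.6844830137349867]) @ [[0.72,  0.24,  0.66],[-0.04,  0.95,  -0.30]]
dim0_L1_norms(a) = [5.6, 2.51, 5.21]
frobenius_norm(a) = 5.82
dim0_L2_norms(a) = [3.99, 2.09, 3.68]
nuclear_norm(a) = 7.25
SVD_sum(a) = [[-2.40, -0.8, -2.20], [3.18, 1.06, 2.91]] + [[-0.06,1.28,-0.4], [-0.04,0.97,-0.3]]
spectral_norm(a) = 5.57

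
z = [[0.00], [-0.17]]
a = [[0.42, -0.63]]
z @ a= [[0.00,0.0], [-0.07,0.11]]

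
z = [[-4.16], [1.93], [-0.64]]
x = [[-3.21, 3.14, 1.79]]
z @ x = [[13.35, -13.06, -7.45],[-6.20, 6.06, 3.45],[2.05, -2.01, -1.15]]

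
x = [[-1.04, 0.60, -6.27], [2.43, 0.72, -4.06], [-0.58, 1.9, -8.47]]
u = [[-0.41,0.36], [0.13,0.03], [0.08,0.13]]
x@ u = [[0.0,-1.17], [-1.23,0.37], [-0.19,-1.25]]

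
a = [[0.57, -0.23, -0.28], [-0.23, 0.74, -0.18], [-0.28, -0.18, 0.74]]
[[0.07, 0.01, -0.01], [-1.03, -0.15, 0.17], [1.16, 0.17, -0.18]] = a @ [[0.54, 0.08, -0.09], [-0.85, -0.12, 0.14], [1.56, 0.23, -0.25]]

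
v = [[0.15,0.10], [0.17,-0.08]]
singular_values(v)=[0.23, 0.13]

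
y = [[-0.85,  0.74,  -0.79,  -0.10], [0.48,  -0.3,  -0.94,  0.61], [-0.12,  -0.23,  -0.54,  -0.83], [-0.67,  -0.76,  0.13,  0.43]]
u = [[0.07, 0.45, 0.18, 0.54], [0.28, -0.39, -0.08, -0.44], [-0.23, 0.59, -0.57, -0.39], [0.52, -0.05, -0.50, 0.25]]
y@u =[[0.28, -1.13, 0.29, -0.50],[0.48, -0.25, 0.34, 0.91],[-0.38, -0.24, 0.72, 0.04],[-0.07, 0.05, -0.35, 0.03]]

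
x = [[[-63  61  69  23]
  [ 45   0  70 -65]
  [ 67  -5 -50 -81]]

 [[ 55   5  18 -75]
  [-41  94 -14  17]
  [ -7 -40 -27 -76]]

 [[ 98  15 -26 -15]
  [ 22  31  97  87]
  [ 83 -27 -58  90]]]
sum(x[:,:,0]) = 259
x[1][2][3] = -76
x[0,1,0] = 45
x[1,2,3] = -76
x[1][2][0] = -7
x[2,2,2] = -58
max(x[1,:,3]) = 17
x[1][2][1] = -40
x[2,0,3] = -15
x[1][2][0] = -7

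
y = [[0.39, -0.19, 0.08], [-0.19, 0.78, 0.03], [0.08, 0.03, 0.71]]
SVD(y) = [[0.38, 0.18, -0.91],[-0.93, 0.09, -0.37],[0.02, 0.98, 0.2]] @ diag([0.8573000916208237, 0.7275431566816413, 0.2951567516975353]) @ [[0.38, -0.93, 0.02], [0.18, 0.09, 0.98], [-0.91, -0.37, 0.20]]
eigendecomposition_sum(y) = [[0.24, 0.1, -0.05], [0.1, 0.04, -0.02], [-0.05, -0.02, 0.01]] + [[0.12, -0.30, 0.01],[-0.30, 0.73, -0.01],[0.01, -0.01, 0.00]] + [[0.02, 0.01, 0.13], [0.01, 0.01, 0.07], [0.13, 0.07, 0.7]]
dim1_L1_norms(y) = [0.66, 1.0, 0.82]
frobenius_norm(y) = 1.16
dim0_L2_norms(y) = [0.44, 0.8, 0.72]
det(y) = 0.18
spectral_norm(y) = 0.86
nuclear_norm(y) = 1.88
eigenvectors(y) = [[0.91, 0.38, 0.18], [0.37, -0.93, 0.09], [-0.20, 0.02, 0.98]]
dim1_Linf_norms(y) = [0.39, 0.78, 0.71]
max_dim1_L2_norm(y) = 0.8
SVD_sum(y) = [[0.12, -0.3, 0.01], [-0.30, 0.73, -0.01], [0.01, -0.01, 0.00]] + [[0.02,  0.01,  0.13], [0.01,  0.01,  0.07], [0.13,  0.07,  0.70]] + [[0.24, 0.10, -0.05], [0.10, 0.04, -0.02], [-0.05, -0.02, 0.01]]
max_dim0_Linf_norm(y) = 0.78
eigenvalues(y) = [0.3, 0.86, 0.73]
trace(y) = 1.88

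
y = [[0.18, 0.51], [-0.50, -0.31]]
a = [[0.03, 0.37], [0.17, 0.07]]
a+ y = [[0.21, 0.88], [-0.33, -0.24]]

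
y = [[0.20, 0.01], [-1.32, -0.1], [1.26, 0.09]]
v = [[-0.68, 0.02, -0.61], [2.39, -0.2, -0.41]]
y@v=[[-0.11, 0.0, -0.13], [0.66, -0.01, 0.85], [-0.64, 0.01, -0.81]]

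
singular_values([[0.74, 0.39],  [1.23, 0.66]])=[1.63, 0.01]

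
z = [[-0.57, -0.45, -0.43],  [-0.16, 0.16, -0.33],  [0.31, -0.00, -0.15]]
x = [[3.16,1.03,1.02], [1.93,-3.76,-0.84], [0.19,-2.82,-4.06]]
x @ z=[[-1.65,-1.26,-1.85], [-0.76,-1.47,0.54], [-0.92,-0.54,1.46]]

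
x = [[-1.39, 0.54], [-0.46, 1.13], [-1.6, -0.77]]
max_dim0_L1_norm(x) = 3.45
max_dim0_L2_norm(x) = 2.17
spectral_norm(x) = 2.17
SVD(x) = [[-0.64, -0.35], [-0.22, -0.76], [-0.73, 0.54]] @ diag([2.168935194504785, 1.4699728303742519]) @ [[1.00, -0.02], [-0.02, -1.0]]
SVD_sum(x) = [[-1.40, 0.02], [-0.48, 0.01], [-1.59, 0.02]] + [[0.01,0.52], [0.02,1.12], [-0.01,-0.79]]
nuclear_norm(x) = 3.64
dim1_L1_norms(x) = [1.93, 1.59, 2.37]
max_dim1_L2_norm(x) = 1.78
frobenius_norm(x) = 2.62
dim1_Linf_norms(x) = [1.39, 1.13, 1.6]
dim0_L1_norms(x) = [3.45, 2.44]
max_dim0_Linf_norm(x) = 1.6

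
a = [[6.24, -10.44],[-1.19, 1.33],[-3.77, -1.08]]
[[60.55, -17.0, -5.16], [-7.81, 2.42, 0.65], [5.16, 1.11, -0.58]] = a @ [[0.25, -0.65, 0.01],[-5.65, 1.24, 0.50]]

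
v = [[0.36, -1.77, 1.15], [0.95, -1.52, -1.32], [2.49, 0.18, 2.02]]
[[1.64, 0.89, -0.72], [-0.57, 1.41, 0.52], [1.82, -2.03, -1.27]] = v@[[0.05, -0.43, -0.09], [-0.35, -0.85, 0.05], [0.87, -0.40, -0.52]]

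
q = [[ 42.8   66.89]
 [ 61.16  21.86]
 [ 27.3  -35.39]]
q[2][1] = -35.39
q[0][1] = 66.89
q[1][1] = 21.86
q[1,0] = 61.16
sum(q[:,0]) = 131.26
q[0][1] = 66.89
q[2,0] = 27.3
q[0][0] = 42.8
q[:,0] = [42.8, 61.16, 27.3]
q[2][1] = -35.39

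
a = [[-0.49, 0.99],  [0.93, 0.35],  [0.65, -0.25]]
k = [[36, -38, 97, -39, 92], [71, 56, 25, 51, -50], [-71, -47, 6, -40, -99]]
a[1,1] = 0.346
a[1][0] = 0.933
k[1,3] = 51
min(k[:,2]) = 6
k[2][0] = -71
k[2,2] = 6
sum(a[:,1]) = 1.086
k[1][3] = 51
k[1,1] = 56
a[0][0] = -0.488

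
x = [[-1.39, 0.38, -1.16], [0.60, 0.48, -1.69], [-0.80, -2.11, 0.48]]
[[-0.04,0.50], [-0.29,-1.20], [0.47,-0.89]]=x@[[-0.09, -0.71], [-0.17, 0.85], [0.09, 0.70]]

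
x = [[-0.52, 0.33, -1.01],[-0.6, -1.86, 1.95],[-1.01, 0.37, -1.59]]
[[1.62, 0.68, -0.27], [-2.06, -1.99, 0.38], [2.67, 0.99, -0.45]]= x @ [[-1.37, -0.33, -1.00], [0.93, 0.99, 1.43], [-0.59, -0.18, 1.25]]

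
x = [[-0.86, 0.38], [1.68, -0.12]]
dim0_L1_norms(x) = [2.54, 0.5]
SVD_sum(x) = [[-0.9, 0.14],[1.66, -0.25]] + [[0.04,0.24], [0.02,0.13]]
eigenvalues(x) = [-1.37, 0.39]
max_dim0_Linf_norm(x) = 1.68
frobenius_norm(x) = 1.93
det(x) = -0.54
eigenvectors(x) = [[-0.6, -0.29], [0.80, -0.96]]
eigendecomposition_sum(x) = [[-0.97,0.3],  [1.31,-0.40]] + [[0.11, 0.08], [0.37, 0.28]]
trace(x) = -0.98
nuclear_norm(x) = 2.19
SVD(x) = [[-0.48,0.88], [0.88,0.48]] @ diag([1.9084429533255252, 0.28043803932802724]) @ [[0.99, -0.15], [0.15, 0.99]]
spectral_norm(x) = 1.91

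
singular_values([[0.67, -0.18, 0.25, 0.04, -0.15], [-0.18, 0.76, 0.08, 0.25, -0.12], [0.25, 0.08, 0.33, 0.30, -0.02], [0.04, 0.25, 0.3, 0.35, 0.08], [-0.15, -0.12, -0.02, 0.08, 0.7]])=[0.97, 0.92, 0.72, 0.21, 0.01]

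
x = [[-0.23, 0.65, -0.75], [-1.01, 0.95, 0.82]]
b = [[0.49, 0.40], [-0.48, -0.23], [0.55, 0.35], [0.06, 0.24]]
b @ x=[[-0.52, 0.70, -0.04], [0.34, -0.53, 0.17], [-0.48, 0.69, -0.13], [-0.26, 0.27, 0.15]]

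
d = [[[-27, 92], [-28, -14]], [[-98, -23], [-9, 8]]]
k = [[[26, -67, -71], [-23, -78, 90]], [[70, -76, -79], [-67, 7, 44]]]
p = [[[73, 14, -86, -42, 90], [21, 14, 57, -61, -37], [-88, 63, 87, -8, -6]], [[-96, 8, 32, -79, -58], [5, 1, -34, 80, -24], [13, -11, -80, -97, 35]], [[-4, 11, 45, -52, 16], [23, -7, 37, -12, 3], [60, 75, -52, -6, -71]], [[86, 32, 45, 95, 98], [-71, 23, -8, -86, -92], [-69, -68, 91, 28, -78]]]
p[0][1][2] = 57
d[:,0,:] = [[-27, 92], [-98, -23]]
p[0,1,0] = 21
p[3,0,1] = 32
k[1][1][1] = 7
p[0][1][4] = -37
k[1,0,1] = -76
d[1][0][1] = -23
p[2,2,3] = -6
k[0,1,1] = -78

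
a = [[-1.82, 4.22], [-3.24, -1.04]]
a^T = [[-1.82, -3.24], [4.22, -1.04]]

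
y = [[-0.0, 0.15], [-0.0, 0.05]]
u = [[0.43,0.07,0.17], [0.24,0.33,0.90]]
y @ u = [[0.04, 0.05, 0.14], [0.01, 0.02, 0.05]]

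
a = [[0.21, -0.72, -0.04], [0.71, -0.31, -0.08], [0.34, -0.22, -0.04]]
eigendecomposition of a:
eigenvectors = [[(-0.68+0j), -0.68-0.00j, 0.10+0.00j], [-0.25+0.61j, -0.25-0.61j, -0.03+0.00j], [-0.19+0.27j, -0.19-0.27j, (0.99+0j)]]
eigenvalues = [(-0.07+0.66j), (-0.07-0.66j), 0j]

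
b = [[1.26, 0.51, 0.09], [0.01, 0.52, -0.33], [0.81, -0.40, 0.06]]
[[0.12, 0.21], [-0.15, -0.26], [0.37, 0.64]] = b @ [[0.27, 0.47], [-0.4, -0.70], [-0.16, -0.29]]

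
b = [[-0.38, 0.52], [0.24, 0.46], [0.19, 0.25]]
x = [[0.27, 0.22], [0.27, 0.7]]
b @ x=[[0.04, 0.28], [0.19, 0.37], [0.12, 0.22]]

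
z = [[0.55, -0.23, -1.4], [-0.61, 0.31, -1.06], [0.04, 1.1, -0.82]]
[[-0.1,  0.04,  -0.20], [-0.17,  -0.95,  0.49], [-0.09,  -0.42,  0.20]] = z@[[0.09, 0.88, -0.57], [0.0, -0.16, 0.13], [0.11, 0.34, -0.10]]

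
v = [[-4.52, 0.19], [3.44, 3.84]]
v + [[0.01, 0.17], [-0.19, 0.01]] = [[-4.51, 0.36], [3.25, 3.85]]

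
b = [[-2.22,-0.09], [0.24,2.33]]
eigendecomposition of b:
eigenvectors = [[-1.00, 0.02], [0.05, -1.00]]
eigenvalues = [-2.22, 2.33]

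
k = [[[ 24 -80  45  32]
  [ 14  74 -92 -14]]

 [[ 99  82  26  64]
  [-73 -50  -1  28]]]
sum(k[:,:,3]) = 110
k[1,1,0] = -73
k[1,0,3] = 64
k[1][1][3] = 28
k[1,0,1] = 82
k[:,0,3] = [32, 64]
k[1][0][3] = 64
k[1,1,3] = 28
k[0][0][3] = 32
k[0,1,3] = -14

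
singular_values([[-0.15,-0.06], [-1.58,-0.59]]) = [1.69, 0.0]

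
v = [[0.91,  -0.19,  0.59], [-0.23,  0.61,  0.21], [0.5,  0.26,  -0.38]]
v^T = [[0.91, -0.23, 0.5], [-0.19, 0.61, 0.26], [0.59, 0.21, -0.38]]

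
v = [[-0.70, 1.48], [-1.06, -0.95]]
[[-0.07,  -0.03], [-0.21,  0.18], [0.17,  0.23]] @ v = [[0.08,-0.08],[-0.04,-0.48],[-0.36,0.03]]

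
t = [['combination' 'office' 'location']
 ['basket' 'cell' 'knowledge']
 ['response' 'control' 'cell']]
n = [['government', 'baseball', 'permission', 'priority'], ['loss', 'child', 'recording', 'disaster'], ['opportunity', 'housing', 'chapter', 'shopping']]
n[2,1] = 'housing'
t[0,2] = 'location'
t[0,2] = 'location'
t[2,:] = ['response', 'control', 'cell']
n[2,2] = 'chapter'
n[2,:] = ['opportunity', 'housing', 'chapter', 'shopping']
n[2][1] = 'housing'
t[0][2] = 'location'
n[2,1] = 'housing'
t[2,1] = 'control'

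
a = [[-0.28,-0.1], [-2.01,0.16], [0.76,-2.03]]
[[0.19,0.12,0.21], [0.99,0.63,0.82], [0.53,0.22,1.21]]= a@[[-0.53,  -0.33,  -0.47], [-0.46,  -0.23,  -0.77]]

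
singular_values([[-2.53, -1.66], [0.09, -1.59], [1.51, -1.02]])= [3.21, 2.17]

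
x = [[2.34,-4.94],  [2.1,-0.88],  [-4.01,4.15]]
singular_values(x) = [8.08, 1.74]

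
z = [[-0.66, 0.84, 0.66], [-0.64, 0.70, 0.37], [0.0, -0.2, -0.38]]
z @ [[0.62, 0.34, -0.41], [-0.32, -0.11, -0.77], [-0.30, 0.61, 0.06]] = [[-0.88,  0.09,  -0.34], [-0.73,  -0.07,  -0.25], [0.18,  -0.21,  0.13]]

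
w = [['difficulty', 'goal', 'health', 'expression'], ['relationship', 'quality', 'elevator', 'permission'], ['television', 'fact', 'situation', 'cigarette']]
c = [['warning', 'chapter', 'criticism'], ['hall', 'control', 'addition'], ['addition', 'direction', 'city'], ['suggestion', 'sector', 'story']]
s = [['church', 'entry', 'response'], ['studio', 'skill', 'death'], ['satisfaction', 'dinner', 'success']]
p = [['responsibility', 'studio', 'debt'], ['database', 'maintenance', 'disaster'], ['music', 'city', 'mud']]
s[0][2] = 'response'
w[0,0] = 'difficulty'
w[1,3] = 'permission'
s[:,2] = ['response', 'death', 'success']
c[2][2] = 'city'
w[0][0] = 'difficulty'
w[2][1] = 'fact'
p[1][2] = 'disaster'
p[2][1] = 'city'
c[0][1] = 'chapter'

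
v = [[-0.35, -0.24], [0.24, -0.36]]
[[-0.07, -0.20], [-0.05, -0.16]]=v @[[0.07,  0.18], [0.18,  0.56]]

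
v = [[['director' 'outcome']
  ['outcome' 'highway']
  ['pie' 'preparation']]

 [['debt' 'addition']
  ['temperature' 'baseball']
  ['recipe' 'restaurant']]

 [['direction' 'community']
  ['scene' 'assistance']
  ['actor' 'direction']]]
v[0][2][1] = 'preparation'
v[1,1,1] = 'baseball'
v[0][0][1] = 'outcome'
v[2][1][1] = 'assistance'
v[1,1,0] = 'temperature'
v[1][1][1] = 'baseball'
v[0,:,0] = ['director', 'outcome', 'pie']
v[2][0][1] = 'community'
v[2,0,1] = 'community'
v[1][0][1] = 'addition'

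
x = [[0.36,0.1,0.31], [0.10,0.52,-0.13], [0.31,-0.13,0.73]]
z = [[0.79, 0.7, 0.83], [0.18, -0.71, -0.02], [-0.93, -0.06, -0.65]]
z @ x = [[0.61,  0.34,  0.76], [-0.01,  -0.35,  0.13], [-0.54,  -0.04,  -0.76]]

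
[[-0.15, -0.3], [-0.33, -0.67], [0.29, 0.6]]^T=[[-0.15, -0.33, 0.29], [-0.3, -0.67, 0.6]]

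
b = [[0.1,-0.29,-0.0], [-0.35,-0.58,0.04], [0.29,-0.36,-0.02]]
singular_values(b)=[0.75, 0.45, 0.0]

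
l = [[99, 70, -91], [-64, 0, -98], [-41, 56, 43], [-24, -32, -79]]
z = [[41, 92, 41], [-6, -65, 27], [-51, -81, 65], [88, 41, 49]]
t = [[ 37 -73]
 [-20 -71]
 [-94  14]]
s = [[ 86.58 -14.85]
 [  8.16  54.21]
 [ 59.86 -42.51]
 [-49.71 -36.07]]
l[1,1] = 0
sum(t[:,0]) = -77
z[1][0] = -6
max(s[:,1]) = 54.21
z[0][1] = 92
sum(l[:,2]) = -225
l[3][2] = -79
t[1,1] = -71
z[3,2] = 49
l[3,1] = -32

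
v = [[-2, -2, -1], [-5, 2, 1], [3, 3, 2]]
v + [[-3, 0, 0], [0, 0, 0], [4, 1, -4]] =[[-5, -2, -1], [-5, 2, 1], [7, 4, -2]]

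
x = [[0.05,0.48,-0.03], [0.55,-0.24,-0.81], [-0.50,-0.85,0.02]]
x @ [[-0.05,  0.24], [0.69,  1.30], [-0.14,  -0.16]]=[[0.33,0.64], [-0.08,-0.05], [-0.56,-1.23]]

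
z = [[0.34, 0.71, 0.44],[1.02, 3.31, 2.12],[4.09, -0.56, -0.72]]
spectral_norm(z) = 4.29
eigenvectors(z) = [[0.07, -0.07, -0.22],[0.45, 0.55, -0.97],[-0.89, -0.83, -0.08]]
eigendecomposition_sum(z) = [[-0.3,0.06,0.07],[-2.0,0.41,0.43],[3.98,-0.81,-0.86]] + [[-0.01, 0.00, 0.0], [0.08, -0.02, -0.00], [-0.12, 0.03, 0.0]] + [[0.65, 0.65, 0.37], [2.94, 2.92, 1.69], [0.23, 0.23, 0.13]]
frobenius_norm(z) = 5.90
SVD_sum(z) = [[0.61, 0.28, 0.14], [2.4, 1.12, 0.54], [2.88, 1.35, 0.65]] + [[-0.27, 0.42, 0.31], [-1.38, 2.19, 1.57], [1.21, -1.91, -1.37]] + [[-0.00, 0.0, -0.00], [0.00, -0.00, 0.00], [0.00, -0.0, 0.00]]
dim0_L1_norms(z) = [5.45, 4.58, 3.28]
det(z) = 0.06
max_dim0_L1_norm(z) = 5.45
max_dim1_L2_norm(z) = 4.19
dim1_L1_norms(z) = [1.49, 6.45, 5.37]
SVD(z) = [[-0.16,-0.14,-0.98], [-0.63,-0.75,0.21], [-0.76,0.65,0.03]] @ diag([4.2850172135417495, 4.0623779195654075, 0.0036219163898121172]) @ [[-0.89, -0.42, -0.2],  [0.46, -0.72, -0.52],  [0.07, -0.55, 0.83]]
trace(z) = 2.93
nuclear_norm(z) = 8.35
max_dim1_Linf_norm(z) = 4.09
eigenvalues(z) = [-0.75, -0.02, 3.7]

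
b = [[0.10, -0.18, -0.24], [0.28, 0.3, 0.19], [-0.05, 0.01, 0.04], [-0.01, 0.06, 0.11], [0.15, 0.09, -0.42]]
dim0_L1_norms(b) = [0.59, 0.64, 1.0]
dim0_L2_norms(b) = [0.34, 0.37, 0.53]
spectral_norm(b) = 0.56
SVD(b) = [[-0.52, -0.01, -0.80], [0.49, -0.81, -0.31], [0.08, 0.09, 0.2], [0.22, -0.02, 0.11], [-0.66, -0.59, 0.47]] @ diag([0.5578874839526043, 0.4434044335398595, 0.15379877621824173]) @ [[-0.04, 0.35, 0.94], [-0.72, -0.66, 0.22], [-0.69, 0.67, -0.28]]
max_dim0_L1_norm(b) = 1.0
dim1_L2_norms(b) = [0.32, 0.45, 0.06, 0.13, 0.45]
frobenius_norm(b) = 0.73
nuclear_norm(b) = 1.16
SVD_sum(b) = [[0.01, -0.10, -0.27],[-0.01, 0.10, 0.26],[-0.00, 0.01, 0.04],[-0.0, 0.04, 0.12],[0.01, -0.13, -0.34]] + [[0.00, 0.0, -0.0], [0.26, 0.24, -0.08], [-0.03, -0.03, 0.01], [0.01, 0.01, -0.00], [0.19, 0.17, -0.06]] + [[0.09, -0.08, 0.03], [0.03, -0.03, 0.01], [-0.02, 0.02, -0.01], [-0.01, 0.01, -0.0], [-0.05, 0.05, -0.02]]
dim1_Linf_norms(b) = [0.24, 0.3, 0.05, 0.11, 0.42]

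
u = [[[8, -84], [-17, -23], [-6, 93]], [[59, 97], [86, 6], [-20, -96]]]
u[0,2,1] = 93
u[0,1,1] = -23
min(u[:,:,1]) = -96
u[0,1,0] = -17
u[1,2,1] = -96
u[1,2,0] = -20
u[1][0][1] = 97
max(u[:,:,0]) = 86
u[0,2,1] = 93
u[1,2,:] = [-20, -96]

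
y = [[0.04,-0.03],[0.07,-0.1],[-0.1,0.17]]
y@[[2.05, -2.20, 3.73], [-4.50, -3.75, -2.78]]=[[0.22, 0.02, 0.23], [0.59, 0.22, 0.54], [-0.97, -0.42, -0.85]]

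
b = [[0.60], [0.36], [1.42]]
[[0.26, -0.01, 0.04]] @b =[[0.21]]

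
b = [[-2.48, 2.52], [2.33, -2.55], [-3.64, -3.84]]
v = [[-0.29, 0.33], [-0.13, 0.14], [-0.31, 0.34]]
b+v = [[-2.77, 2.85], [2.20, -2.41], [-3.95, -3.5]]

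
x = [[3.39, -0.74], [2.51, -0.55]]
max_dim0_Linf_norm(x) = 3.39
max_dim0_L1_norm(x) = 5.9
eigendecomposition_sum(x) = [[3.39, -0.74],[2.51, -0.55]] + [[0.00,  -0.00], [0.0,  -0.00]]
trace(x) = 2.84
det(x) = -0.01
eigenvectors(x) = [[0.80, 0.21], [0.59, 0.98]]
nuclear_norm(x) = 4.32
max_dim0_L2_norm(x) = 4.22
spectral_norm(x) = 4.32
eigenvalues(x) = [2.84, -0.0]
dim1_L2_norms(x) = [3.47, 2.57]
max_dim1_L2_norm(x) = 3.47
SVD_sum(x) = [[3.39, -0.74], [2.51, -0.55]] + [[0.00, 0.00], [-0.0, -0.00]]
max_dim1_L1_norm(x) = 4.13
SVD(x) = [[-0.80, -0.60], [-0.60, 0.80]] @ diag([4.317672671235526, 0.0016444044142809495]) @ [[-0.98,0.21],  [-0.21,-0.98]]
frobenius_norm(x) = 4.32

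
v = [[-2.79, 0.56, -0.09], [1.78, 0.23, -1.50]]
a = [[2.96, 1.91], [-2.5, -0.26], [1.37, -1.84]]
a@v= [[-4.86, 2.10, -3.13], [6.51, -1.46, 0.62], [-7.1, 0.34, 2.64]]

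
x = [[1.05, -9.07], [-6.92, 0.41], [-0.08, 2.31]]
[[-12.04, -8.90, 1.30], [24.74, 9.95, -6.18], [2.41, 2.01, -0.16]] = x @ [[-3.52, -1.39, 0.89], [0.92, 0.82, -0.04]]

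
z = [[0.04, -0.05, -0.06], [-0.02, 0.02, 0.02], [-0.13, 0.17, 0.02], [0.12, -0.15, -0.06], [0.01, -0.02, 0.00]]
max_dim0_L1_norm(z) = 0.41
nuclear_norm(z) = 0.37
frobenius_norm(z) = 0.31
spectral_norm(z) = 0.30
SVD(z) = [[-0.25, 0.77, 0.37], [0.10, -0.23, 0.48], [0.70, 0.53, -0.08], [-0.66, 0.25, -0.23], [-0.07, -0.09, 0.76]] @ diag([0.3047453362797536, 0.056574387341546205, 0.005442307660228561]) @ [[-0.6, 0.77, 0.23], [-0.09, 0.22, -0.97], [-0.8, -0.6, -0.06]]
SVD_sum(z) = [[0.05,-0.06,-0.02], [-0.02,0.02,0.01], [-0.13,0.16,0.05], [0.12,-0.15,-0.05], [0.01,-0.02,-0.0]] + [[-0.00, 0.01, -0.04],[0.0, -0.0, 0.01],[-0.00, 0.01, -0.03],[-0.00, 0.00, -0.01],[0.00, -0.00, 0.01]] + [[-0.00, -0.0, -0.00], [-0.0, -0.0, -0.00], [0.0, 0.00, 0.00], [0.0, 0.00, 0.00], [-0.0, -0.00, -0.00]]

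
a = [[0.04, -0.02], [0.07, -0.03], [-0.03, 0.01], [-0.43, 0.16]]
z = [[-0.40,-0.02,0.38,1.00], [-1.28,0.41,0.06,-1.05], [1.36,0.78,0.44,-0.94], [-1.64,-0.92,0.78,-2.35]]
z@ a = [[-0.46, 0.17],[0.43, -0.15],[0.50, -0.2],[0.86, -0.31]]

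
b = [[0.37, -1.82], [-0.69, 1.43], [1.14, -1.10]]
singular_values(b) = [2.82, 0.71]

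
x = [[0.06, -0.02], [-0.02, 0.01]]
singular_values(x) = [0.07, 0.0]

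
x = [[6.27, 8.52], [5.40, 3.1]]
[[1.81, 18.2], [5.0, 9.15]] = x@[[1.39,0.81], [-0.81,1.54]]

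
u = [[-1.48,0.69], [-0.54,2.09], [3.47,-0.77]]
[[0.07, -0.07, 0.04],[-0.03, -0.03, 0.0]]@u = [[0.07, -0.13], [0.06, -0.08]]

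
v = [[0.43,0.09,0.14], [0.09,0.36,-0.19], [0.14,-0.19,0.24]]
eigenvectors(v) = [[0.38, -0.65, -0.65], [-0.54, 0.41, -0.73], [-0.75, -0.63, 0.19]]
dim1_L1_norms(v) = [0.66, 0.64, 0.57]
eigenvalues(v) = [0.03, 0.51, 0.49]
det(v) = 0.01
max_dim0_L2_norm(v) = 0.46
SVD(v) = [[-0.65, -0.65, -0.38],[0.41, -0.73, 0.54],[-0.63, 0.19, 0.75]] @ diag([0.5086495768268031, 0.48988306062593495, 0.03146736254726209]) @ [[-0.65, 0.41, -0.63], [-0.65, -0.73, 0.19], [-0.38, 0.54, 0.75]]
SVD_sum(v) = [[0.22, -0.14, 0.21], [-0.14, 0.09, -0.13], [0.21, -0.13, 0.20]] + [[0.21, 0.23, -0.06], [0.23, 0.26, -0.07], [-0.06, -0.07, 0.02]] + [[0.00,  -0.01,  -0.01], [-0.01,  0.01,  0.01], [-0.01,  0.01,  0.02]]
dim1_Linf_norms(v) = [0.43, 0.36, 0.24]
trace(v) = 1.03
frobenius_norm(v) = 0.71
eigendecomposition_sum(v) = [[0.0, -0.01, -0.01], [-0.01, 0.01, 0.01], [-0.01, 0.01, 0.02]] + [[0.22, -0.14, 0.21], [-0.14, 0.09, -0.13], [0.21, -0.13, 0.20]] + [[0.21, 0.23, -0.06], [0.23, 0.26, -0.07], [-0.06, -0.07, 0.02]]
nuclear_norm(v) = 1.03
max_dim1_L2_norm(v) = 0.46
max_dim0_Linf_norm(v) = 0.43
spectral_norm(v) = 0.51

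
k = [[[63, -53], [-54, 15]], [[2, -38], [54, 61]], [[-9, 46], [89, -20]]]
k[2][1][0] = 89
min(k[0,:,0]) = -54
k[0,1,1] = 15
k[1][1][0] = 54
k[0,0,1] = -53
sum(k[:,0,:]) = 11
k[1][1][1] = 61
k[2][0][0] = -9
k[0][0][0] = 63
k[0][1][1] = 15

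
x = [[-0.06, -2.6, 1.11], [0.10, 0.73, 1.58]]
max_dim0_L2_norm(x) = 2.7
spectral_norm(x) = 2.83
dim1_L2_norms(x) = [2.83, 1.74]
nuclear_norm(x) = 4.57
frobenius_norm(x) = 3.32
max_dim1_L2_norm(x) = 2.83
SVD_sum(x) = [[-0.06, -2.62, 1.06], [0.0, 0.08, -0.03]] + [[0.0, 0.02, 0.05], [0.1, 0.65, 1.61]]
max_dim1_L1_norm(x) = 3.77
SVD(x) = [[-1.00,0.03], [0.03,1.00]] @ diag([2.828470881312225, 1.742054096051224]) @ [[0.02,  0.93,  -0.38], [0.06,  0.37,  0.93]]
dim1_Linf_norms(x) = [2.6, 1.58]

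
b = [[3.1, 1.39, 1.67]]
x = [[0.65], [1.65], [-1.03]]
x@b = [[2.02, 0.90, 1.09], [5.12, 2.29, 2.76], [-3.19, -1.43, -1.72]]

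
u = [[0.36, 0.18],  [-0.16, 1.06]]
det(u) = 0.410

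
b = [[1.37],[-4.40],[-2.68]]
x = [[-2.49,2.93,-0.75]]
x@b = [[-14.29]]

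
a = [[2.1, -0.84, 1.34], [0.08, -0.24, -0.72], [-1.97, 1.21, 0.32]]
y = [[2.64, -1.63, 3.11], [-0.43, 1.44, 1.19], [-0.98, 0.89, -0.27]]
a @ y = [[4.59, -3.44, 5.17], [1.02, -1.12, 0.16], [-6.03, 5.24, -4.77]]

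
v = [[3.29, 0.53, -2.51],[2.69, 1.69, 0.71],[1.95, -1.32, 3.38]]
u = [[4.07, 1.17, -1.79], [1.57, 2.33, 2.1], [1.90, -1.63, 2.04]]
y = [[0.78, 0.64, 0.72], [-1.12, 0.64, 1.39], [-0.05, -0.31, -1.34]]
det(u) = 46.70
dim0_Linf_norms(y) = [1.12, 0.64, 1.39]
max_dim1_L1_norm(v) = 6.65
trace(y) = 0.08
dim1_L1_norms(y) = [2.14, 3.15, 1.7]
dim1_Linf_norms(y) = [0.78, 1.39, 1.34]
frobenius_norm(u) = 6.62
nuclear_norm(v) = 10.84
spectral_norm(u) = 4.95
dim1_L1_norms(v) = [6.33, 5.09, 6.65]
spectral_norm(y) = 2.29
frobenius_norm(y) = 2.65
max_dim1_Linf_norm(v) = 3.38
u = y + v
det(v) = 34.98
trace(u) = 8.44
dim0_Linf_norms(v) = [3.29, 1.69, 3.38]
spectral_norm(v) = 4.77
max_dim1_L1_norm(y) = 3.15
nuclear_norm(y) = 3.93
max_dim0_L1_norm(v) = 7.93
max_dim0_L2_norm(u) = 4.76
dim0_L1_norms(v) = [7.93, 3.54, 6.6]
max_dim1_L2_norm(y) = 1.9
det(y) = -1.06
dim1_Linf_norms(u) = [4.07, 2.33, 2.04]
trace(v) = 8.36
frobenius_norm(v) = 6.71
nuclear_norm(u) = 11.13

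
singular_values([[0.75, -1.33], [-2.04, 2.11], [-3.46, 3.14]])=[5.71, 0.47]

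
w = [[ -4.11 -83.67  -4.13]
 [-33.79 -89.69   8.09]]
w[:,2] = [-4.13, 8.09]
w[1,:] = [-33.79, -89.69, 8.09]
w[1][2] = 8.09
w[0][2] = -4.13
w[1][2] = 8.09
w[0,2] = -4.13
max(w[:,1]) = -83.67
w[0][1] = -83.67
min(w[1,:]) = -89.69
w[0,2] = -4.13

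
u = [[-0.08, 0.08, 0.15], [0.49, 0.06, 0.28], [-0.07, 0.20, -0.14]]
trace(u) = -0.16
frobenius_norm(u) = 0.65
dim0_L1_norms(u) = [0.64, 0.34, 0.57]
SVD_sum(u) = [[0.01,0.00,0.01], [0.48,0.02,0.3], [-0.11,-0.0,-0.07]] + [[0.00,0.03,-0.01], [0.01,0.05,-0.01], [0.03,0.21,-0.05]] + [[-0.1, 0.05, 0.15], [0.01, -0.00, -0.01], [0.01, -0.01, -0.02]]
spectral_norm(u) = 0.58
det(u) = 0.02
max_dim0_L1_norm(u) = 0.64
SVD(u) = [[0.02, -0.14, -0.99],  [0.98, -0.22, 0.05],  [-0.22, -0.97, 0.13]] @ diag([0.5798323513676596, 0.225600026388279, 0.18654509481907694]) @ [[0.85,0.03,0.53], [-0.12,-0.96,0.24], [0.52,-0.26,-0.81]]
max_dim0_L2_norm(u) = 0.5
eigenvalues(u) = [(0.33+0j), (-0.24+0.12j), (-0.24-0.12j)]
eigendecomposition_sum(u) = [[(0.07+0j), (0.06-0j), 0.06+0.00j],[0.20+0.00j, (0.19-0j), (0.18+0j)],[(0.08+0j), 0.07-0.00j, (0.07+0j)]] + [[(-0.07+0.1j), (0.01-0.05j), (0.04+0.04j)], [(0.14+0.1j), -0.07-0.01j, 0.05-0.07j], [(-0.07-0.22j), (0.06+0.06j), (-0.1+0.03j)]] + [[-0.07-0.10j, 0.01+0.05j, (0.04-0.04j)],  [(0.14-0.1j), -0.07+0.01j, 0.05+0.07j],  [-0.07+0.22j, 0.06-0.06j, (-0.1-0.03j)]]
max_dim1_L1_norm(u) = 0.83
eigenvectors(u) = [[(-0.3+0j), (0.21+0.32j), (0.21-0.32j)], [-0.89+0.00j, 0.46-0.33j, 0.46+0.33j], [-0.34+0.00j, -0.73+0.00j, -0.73-0.00j]]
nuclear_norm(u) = 0.99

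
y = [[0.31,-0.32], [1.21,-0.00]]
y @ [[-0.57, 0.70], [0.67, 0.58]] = [[-0.39, 0.03], [-0.69, 0.85]]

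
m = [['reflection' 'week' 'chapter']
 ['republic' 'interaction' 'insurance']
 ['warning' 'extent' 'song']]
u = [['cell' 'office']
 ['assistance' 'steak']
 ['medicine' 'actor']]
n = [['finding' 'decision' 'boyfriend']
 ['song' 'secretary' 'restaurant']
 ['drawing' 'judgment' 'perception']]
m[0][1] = 'week'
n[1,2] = 'restaurant'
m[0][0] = 'reflection'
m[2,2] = 'song'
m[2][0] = 'warning'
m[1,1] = 'interaction'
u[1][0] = 'assistance'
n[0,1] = 'decision'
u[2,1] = 'actor'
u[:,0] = ['cell', 'assistance', 'medicine']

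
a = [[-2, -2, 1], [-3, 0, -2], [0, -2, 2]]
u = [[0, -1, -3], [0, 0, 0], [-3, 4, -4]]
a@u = [[-3, 6, 2], [6, -5, 17], [-6, 8, -8]]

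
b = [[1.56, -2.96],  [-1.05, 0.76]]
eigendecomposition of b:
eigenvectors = [[0.9, 0.8], [-0.43, 0.6]]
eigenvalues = [2.97, -0.65]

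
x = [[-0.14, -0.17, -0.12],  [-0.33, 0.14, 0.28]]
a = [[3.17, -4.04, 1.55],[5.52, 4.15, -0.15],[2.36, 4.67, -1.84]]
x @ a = [[-1.67,  -0.7,  0.03],[0.39,  3.22,  -1.05]]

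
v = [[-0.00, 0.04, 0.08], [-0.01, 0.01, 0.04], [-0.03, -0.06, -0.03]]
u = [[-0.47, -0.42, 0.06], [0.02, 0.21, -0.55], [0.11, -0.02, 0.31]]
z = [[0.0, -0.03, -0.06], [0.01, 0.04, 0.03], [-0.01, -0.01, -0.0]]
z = u @ v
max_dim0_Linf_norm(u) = 0.55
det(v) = 0.00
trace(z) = 0.04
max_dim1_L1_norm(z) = 0.09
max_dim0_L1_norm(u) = 0.92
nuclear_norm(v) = 0.16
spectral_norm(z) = 0.08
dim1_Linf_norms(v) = [0.08, 0.04, 0.06]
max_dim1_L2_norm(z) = 0.07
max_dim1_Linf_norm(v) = 0.08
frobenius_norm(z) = 0.09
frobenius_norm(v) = 0.12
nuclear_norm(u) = 1.30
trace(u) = 0.05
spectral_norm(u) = 0.73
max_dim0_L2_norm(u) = 0.63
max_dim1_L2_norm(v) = 0.09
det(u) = 0.00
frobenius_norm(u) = 0.93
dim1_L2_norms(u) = [0.63, 0.59, 0.33]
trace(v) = -0.02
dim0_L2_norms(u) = [0.48, 0.47, 0.63]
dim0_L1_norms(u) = [0.6, 0.65, 0.92]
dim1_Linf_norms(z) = [0.06, 0.04, 0.01]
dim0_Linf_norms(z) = [0.01, 0.04, 0.06]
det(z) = -0.00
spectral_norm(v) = 0.11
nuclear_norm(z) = 0.11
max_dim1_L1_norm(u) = 0.95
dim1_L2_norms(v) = [0.09, 0.04, 0.07]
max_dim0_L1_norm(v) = 0.15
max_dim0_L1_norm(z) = 0.09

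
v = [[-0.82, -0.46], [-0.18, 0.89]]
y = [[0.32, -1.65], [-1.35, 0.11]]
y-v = [[1.14, -1.19],[-1.17, -0.78]]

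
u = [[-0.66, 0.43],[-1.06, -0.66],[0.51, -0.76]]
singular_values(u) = [1.35, 1.09]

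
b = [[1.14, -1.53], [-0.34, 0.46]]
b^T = [[1.14,  -0.34], [-1.53,  0.46]]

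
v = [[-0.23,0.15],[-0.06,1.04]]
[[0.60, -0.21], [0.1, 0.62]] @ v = [[-0.13,-0.13], [-0.06,0.66]]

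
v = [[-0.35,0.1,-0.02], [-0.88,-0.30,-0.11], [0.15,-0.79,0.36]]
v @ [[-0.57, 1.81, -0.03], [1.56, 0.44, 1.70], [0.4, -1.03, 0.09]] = [[0.35, -0.57, 0.18], [-0.01, -1.61, -0.49], [-1.17, -0.45, -1.32]]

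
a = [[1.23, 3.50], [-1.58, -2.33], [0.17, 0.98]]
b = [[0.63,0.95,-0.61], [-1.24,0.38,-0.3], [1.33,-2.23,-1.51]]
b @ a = [[-0.83, -0.61], [-2.18, -5.52], [4.9, 8.37]]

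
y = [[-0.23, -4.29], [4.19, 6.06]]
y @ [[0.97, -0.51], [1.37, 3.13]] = [[-6.10, -13.31], [12.37, 16.83]]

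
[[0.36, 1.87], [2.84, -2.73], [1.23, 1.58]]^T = [[0.36, 2.84, 1.23], [1.87, -2.73, 1.58]]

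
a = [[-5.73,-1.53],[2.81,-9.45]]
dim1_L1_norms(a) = [7.26, 12.26]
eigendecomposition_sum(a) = [[-2.87+8.16j, -0.76-6.34j], [(1.4+11.64j), -4.72-7.24j]] + [[(-2.86-8.16j), (-0.77+6.34j)],[(1.41-11.64j), (-4.72+7.24j)]]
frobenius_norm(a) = 11.51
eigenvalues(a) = [(-7.59+0.92j), (-7.59-0.92j)]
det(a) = 58.45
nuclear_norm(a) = 15.79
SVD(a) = [[-0.03, 1.0],  [1.00, 0.03]] @ diag([9.861139944991796, 5.927083514283157]) @ [[0.30, -0.95], [-0.95, -0.3]]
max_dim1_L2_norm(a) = 9.86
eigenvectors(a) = [[(0.53+0.26j), 0.53-0.26j], [0.80+0.00j, 0.80-0.00j]]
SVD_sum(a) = [[-0.08,0.25], [2.96,-9.4]] + [[-5.65, -1.78], [-0.15, -0.05]]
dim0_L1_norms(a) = [8.54, 10.98]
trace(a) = -15.18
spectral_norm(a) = 9.86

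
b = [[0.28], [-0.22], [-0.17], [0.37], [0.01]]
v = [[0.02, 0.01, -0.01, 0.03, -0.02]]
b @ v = [[0.01, 0.0, -0.0, 0.01, -0.01], [-0.00, -0.00, 0.0, -0.01, 0.0], [-0.0, -0.00, 0.00, -0.01, 0.00], [0.01, 0.00, -0.00, 0.01, -0.01], [0.00, 0.00, -0.0, 0.00, -0.00]]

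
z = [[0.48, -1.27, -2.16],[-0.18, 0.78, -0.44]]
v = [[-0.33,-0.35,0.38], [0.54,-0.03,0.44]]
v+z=[[0.15, -1.62, -1.78], [0.36, 0.75, 0.0]]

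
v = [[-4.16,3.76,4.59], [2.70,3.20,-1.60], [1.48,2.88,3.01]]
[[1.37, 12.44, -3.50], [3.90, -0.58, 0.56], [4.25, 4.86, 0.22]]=v@[[0.72, -0.89, 0.63], [0.77, 1.08, -0.32], [0.32, 1.02, 0.07]]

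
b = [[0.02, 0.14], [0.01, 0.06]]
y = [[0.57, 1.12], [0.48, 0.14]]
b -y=[[-0.55,-0.98],[-0.47,-0.08]]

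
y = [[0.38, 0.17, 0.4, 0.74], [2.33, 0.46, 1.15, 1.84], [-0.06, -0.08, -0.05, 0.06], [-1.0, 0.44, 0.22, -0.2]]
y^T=[[0.38, 2.33, -0.06, -1.0], [0.17, 0.46, -0.08, 0.44], [0.4, 1.15, -0.05, 0.22], [0.74, 1.84, 0.06, -0.2]]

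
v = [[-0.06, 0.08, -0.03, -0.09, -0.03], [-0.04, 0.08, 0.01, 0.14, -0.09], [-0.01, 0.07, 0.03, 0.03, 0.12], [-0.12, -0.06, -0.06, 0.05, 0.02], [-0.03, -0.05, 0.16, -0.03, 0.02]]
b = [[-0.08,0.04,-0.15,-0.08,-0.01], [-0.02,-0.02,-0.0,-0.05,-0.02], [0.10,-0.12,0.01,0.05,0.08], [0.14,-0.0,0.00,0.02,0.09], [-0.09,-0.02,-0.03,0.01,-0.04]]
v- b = [[0.02,0.04,0.12,-0.01,-0.02], [-0.02,0.10,0.01,0.19,-0.07], [-0.11,0.19,0.02,-0.02,0.04], [-0.26,-0.06,-0.06,0.03,-0.07], [0.06,-0.03,0.19,-0.04,0.06]]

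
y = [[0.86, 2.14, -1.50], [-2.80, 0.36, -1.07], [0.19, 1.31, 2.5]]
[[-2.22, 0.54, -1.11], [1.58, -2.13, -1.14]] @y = [[-3.63,  -6.01,  -0.02], [7.11,  1.12,  -2.94]]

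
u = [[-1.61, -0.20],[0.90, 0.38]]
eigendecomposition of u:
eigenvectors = [[-0.90, 0.1], [0.43, -0.99]]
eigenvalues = [-1.52, 0.29]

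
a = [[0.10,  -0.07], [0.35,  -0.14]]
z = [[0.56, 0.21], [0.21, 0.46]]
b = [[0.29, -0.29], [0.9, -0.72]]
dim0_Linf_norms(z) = [0.56, 0.46]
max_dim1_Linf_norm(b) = 0.9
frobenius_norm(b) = 1.22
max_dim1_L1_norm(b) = 1.62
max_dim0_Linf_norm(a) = 0.35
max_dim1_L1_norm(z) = 0.77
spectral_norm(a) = 0.40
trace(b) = -0.43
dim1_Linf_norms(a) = [0.1, 0.35]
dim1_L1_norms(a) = [0.17, 0.49]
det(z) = 0.21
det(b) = 0.05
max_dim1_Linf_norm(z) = 0.56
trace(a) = -0.04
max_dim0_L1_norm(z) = 0.77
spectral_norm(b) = 1.22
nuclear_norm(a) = 0.42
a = b @ z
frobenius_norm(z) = 0.78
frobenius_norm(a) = 0.40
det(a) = 0.01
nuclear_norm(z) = 1.02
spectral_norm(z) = 0.73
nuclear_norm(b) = 1.27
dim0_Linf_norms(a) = [0.35, 0.14]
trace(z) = 1.02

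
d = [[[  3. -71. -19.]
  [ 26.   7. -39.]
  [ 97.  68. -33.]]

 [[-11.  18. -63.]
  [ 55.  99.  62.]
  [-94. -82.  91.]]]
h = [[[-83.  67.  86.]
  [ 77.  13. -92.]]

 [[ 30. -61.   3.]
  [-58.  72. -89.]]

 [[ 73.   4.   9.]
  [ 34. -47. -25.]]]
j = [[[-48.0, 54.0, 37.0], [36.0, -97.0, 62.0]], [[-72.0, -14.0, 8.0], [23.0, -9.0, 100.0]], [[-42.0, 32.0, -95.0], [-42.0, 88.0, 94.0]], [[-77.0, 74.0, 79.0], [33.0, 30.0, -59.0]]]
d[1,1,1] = 99.0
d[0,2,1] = 68.0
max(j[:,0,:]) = 79.0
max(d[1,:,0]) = 55.0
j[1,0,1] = -14.0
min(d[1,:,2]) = -63.0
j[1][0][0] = -72.0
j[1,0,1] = -14.0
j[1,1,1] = -9.0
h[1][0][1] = -61.0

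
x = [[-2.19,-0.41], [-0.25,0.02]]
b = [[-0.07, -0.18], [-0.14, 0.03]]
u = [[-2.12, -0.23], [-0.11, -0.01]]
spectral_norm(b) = 0.20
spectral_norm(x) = 2.24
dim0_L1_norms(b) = [0.21, 0.21]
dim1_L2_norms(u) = [2.13, 0.11]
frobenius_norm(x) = 2.24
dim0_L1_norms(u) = [2.23, 0.24]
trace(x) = -2.17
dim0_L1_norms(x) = [2.44, 0.43]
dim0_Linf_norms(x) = [2.19, 0.41]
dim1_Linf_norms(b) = [0.18, 0.14]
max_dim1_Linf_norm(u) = 2.12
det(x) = -0.15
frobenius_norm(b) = 0.24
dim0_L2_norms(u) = [2.12, 0.23]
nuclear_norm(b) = 0.34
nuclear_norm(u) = 2.14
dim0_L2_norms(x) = [2.2, 0.41]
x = b + u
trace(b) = -0.04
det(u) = -0.00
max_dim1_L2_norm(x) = 2.23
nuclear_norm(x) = 2.31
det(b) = -0.03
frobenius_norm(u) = 2.14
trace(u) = -2.13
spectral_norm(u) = 2.14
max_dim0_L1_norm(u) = 2.23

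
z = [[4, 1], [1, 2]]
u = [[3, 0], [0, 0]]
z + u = [[7, 1], [1, 2]]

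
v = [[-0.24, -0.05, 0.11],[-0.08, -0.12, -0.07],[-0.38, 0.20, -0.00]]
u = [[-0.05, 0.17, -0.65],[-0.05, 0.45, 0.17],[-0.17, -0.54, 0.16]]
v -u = [[-0.19, -0.22, 0.76], [-0.03, -0.57, -0.24], [-0.21, 0.74, -0.16]]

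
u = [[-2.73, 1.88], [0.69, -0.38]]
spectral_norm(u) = 3.41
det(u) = -0.26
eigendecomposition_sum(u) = [[-2.74,1.83], [0.67,-0.45]] + [[0.01, 0.05], [0.02, 0.07]]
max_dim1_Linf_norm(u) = 2.73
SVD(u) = [[-0.97,0.23], [0.23,0.97]] @ diag([3.406168282698309, 0.07627338946218787]) @ [[0.83,-0.56], [0.56,0.83]]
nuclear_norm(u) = 3.48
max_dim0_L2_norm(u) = 2.82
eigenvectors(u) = [[-0.97, -0.56], [0.24, -0.83]]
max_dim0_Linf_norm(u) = 2.73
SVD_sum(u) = [[-2.74, 1.87], [0.65, -0.44]] + [[0.01, 0.01], [0.04, 0.06]]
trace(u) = -3.11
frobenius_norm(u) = 3.41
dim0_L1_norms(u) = [3.42, 2.26]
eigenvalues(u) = [-3.19, 0.08]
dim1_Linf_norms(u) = [2.73, 0.69]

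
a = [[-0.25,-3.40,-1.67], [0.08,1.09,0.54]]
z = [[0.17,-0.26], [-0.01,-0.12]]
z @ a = [[-0.06, -0.86, -0.42],[-0.01, -0.1, -0.05]]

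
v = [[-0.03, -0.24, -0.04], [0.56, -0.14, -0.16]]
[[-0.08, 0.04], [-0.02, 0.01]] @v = [[0.02, 0.01, -0.0],[0.01, 0.0, -0.0]]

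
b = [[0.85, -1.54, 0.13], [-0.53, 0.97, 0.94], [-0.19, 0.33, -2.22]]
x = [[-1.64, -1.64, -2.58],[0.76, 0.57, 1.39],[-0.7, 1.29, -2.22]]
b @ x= [[-2.66, -2.10, -4.62], [0.95, 2.63, 0.63], [2.12, -2.36, 5.88]]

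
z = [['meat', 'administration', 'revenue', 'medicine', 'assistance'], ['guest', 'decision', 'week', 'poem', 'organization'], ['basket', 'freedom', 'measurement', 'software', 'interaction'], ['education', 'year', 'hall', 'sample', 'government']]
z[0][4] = 'assistance'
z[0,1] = 'administration'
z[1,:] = ['guest', 'decision', 'week', 'poem', 'organization']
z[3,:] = ['education', 'year', 'hall', 'sample', 'government']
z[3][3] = 'sample'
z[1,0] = 'guest'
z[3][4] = 'government'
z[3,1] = 'year'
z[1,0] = 'guest'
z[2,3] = 'software'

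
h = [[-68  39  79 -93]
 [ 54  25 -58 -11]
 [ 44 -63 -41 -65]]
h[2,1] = -63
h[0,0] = -68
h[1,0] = 54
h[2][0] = 44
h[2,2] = -41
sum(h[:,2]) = -20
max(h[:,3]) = -11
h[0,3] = -93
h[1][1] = 25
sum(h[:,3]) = -169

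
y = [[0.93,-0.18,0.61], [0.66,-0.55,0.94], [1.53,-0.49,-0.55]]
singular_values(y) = [2.05, 1.23, 0.28]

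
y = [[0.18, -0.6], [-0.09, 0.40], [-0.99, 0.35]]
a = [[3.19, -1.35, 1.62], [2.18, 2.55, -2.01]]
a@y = [[-0.91, -1.89], [2.15, -0.99]]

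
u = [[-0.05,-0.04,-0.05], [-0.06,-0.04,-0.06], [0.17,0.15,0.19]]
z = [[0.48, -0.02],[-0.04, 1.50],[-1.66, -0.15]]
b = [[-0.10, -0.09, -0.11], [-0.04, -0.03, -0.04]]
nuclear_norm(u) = 0.33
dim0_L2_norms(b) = [0.11, 0.09, 0.12]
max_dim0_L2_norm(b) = 0.12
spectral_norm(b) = 0.19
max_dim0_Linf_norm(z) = 1.66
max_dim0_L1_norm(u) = 0.3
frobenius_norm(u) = 0.32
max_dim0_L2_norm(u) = 0.21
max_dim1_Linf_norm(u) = 0.19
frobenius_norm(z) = 2.29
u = z @ b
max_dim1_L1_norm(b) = 0.3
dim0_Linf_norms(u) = [0.17, 0.15, 0.19]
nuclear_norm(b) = 0.19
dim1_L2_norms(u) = [0.08, 0.09, 0.3]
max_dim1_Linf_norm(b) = 0.11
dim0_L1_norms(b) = [0.14, 0.12, 0.15]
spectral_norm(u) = 0.32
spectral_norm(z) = 1.74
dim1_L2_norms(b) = [0.17, 0.06]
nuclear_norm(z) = 3.23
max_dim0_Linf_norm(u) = 0.19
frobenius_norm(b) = 0.19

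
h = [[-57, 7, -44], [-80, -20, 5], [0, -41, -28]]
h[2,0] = 0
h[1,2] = 5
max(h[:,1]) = 7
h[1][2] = 5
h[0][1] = 7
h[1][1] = -20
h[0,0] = -57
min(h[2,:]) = -41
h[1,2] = 5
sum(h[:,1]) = -54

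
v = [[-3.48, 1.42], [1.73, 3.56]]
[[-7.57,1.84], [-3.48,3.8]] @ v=[[29.53, -4.20],[18.68, 8.59]]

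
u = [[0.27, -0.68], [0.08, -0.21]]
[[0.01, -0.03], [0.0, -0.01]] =u@[[-0.40,-0.14], [-0.17,-0.01]]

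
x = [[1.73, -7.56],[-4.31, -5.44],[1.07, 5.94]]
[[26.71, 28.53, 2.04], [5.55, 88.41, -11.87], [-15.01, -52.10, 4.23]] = x @ [[2.46, -12.22, 2.4], [-2.97, -6.57, 0.28]]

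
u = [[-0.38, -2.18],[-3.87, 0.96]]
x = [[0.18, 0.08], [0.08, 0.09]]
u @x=[[-0.24, -0.23],  [-0.62, -0.22]]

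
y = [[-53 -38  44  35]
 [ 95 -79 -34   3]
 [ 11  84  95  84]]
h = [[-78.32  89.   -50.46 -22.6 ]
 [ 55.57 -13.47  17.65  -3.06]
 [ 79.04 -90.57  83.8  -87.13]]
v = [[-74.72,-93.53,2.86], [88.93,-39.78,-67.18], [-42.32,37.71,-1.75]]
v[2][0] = -42.32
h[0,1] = 89.0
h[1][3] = -3.06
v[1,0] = 88.93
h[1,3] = -3.06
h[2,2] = 83.8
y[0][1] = -38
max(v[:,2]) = 2.86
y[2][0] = 11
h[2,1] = -90.57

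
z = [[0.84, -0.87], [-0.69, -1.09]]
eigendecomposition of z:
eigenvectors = [[0.95, 0.37], [-0.3, 0.93]]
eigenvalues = [1.11, -1.36]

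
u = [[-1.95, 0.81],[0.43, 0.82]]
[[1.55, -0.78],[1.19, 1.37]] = u@[[-0.16, 0.90],[1.53, 1.2]]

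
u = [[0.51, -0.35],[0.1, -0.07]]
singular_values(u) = [0.63, 0.0]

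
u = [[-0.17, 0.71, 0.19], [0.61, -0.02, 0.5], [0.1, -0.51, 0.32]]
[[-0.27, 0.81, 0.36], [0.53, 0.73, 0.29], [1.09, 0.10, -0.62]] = u @ [[-0.75, -0.00, 1.11], [-1.08, 0.74, 0.97], [1.93, 1.48, -0.74]]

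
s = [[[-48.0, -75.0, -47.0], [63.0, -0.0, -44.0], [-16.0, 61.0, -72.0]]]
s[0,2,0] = -16.0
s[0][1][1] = -0.0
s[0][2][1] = 61.0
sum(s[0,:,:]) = -178.0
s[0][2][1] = 61.0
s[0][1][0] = 63.0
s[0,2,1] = 61.0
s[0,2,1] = 61.0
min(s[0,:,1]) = -75.0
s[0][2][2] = -72.0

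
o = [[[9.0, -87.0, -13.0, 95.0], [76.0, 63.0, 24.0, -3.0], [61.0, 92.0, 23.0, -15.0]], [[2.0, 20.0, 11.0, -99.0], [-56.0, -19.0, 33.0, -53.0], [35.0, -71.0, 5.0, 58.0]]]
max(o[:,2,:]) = 92.0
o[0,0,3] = 95.0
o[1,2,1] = -71.0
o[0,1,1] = 63.0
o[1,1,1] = -19.0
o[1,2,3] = 58.0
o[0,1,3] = -3.0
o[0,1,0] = 76.0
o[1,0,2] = 11.0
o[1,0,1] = 20.0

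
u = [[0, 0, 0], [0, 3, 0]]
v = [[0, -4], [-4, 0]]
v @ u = [[0, -12, 0], [0, 0, 0]]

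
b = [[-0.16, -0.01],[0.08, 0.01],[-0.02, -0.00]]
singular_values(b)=[0.18, 0.0]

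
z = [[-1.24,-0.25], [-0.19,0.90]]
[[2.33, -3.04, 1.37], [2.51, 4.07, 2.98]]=z @ [[-2.34,  1.48,  -1.7], [2.3,  4.83,  2.95]]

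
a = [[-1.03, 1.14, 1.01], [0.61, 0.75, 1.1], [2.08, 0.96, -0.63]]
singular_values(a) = [2.57, 2.02, 0.7]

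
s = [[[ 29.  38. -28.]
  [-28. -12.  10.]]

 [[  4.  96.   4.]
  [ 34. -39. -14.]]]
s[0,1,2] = 10.0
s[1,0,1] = 96.0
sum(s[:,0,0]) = 33.0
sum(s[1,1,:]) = -19.0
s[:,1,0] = [-28.0, 34.0]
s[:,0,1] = [38.0, 96.0]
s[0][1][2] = 10.0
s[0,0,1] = 38.0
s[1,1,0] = 34.0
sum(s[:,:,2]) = -28.0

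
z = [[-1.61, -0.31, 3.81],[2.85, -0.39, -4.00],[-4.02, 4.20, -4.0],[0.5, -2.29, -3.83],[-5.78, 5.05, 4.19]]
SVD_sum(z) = [[-1.95, 1.56, 1.69], [2.77, -2.22, -2.41], [-1.63, 1.31, 1.42], [2.36, -1.89, -2.05], [-5.61, 4.5, 4.88]] + [[0.92, -1.26, 2.22], [-0.72, 0.99, -1.74], [-2.23, 3.07, -5.39], [-0.64, 0.88, -1.55], [-0.3, 0.41, -0.72]] + [[-0.58, -0.61, -0.11], [0.80, 0.84, 0.15], [-0.16, -0.17, -0.03], [-1.22, -1.28, -0.22], [0.13, 0.14, 0.02]]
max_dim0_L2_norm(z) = 8.87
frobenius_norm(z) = 13.71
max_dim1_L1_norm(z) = 15.02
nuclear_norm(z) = 21.12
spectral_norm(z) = 11.09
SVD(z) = [[-0.27, 0.35, 0.37],[0.39, -0.28, -0.51],[-0.23, -0.85, 0.10],[0.33, -0.25, 0.77],[-0.78, -0.11, -0.08]] @ diag([11.086316656611467, 7.723125454047093, 2.3143500621965267]) @ [[0.65, -0.52, -0.56], [0.34, -0.47, 0.82], [-0.68, -0.72, -0.13]]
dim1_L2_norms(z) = [4.15, 4.93, 7.06, 4.49, 8.74]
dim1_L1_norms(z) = [5.73, 7.24, 12.22, 6.62, 15.02]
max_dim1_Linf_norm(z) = 5.78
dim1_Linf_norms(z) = [3.81, 4.0, 4.2, 3.83, 5.78]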